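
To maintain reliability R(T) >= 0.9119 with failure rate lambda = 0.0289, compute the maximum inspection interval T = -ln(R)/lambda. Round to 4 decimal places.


R_target = 0.9119
lambda = 0.0289
-ln(0.9119) = 0.0922
T = 0.0922 / 0.0289
T = 3.1912

3.1912


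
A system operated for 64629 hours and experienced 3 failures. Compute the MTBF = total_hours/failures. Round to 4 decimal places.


total_hours = 64629
failures = 3
MTBF = 64629 / 3
MTBF = 21543.0

21543.0


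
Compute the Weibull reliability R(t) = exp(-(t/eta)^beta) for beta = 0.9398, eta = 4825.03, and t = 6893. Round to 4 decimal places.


beta = 0.9398, eta = 4825.03, t = 6893
t/eta = 6893 / 4825.03 = 1.4286
(t/eta)^beta = 1.4286^0.9398 = 1.3982
R(t) = exp(-1.3982)
R(t) = 0.247

0.247


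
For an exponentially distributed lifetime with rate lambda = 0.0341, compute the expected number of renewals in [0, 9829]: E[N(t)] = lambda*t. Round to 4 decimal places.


lambda = 0.0341
t = 9829
E[N(t)] = lambda * t
E[N(t)] = 0.0341 * 9829
E[N(t)] = 335.1689

335.1689


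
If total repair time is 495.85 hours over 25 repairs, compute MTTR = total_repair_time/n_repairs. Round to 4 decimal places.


total_repair_time = 495.85
n_repairs = 25
MTTR = 495.85 / 25
MTTR = 19.834

19.834


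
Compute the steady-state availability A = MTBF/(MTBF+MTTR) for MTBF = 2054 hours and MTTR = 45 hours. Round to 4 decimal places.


MTBF = 2054
MTTR = 45
MTBF + MTTR = 2099
A = 2054 / 2099
A = 0.9786

0.9786


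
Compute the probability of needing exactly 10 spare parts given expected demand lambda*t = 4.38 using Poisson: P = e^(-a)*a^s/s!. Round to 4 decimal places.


a = 4.38, s = 10
e^(-a) = e^(-4.38) = 0.0125
a^s = 4.38^10 = 2598609.998
s! = 3628800
P = 0.0125 * 2598609.998 / 3628800
P = 0.009

0.009


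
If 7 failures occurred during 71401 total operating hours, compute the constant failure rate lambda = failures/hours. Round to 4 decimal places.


failures = 7
total_hours = 71401
lambda = 7 / 71401
lambda = 0.0001

0.0001


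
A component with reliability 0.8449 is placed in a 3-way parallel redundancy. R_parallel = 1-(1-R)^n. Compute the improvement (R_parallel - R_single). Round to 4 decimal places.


R_single = 0.8449, n = 3
1 - R_single = 0.1551
(1 - R_single)^n = 0.1551^3 = 0.0037
R_parallel = 1 - 0.0037 = 0.9963
Improvement = 0.9963 - 0.8449
Improvement = 0.1514

0.1514


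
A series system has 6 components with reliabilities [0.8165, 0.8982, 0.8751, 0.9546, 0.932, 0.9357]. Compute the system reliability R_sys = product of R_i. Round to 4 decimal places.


Components: [0.8165, 0.8982, 0.8751, 0.9546, 0.932, 0.9357]
After component 1 (R=0.8165): product = 0.8165
After component 2 (R=0.8982): product = 0.7334
After component 3 (R=0.8751): product = 0.6418
After component 4 (R=0.9546): product = 0.6126
After component 5 (R=0.932): product = 0.571
After component 6 (R=0.9357): product = 0.5343
R_sys = 0.5343

0.5343


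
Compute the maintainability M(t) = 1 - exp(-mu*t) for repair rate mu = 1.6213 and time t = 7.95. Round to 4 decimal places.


mu = 1.6213, t = 7.95
mu * t = 1.6213 * 7.95 = 12.8893
exp(-12.8893) = 0.0
M(t) = 1 - 0.0
M(t) = 1.0

1.0


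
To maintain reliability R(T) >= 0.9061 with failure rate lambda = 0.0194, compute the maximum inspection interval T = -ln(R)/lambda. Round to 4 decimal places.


R_target = 0.9061
lambda = 0.0194
-ln(0.9061) = 0.0986
T = 0.0986 / 0.0194
T = 5.0828

5.0828


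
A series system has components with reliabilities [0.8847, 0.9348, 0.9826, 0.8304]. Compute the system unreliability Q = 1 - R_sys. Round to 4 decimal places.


Components: [0.8847, 0.9348, 0.9826, 0.8304]
After component 1: product = 0.8847
After component 2: product = 0.827
After component 3: product = 0.8126
After component 4: product = 0.6748
R_sys = 0.6748
Q = 1 - 0.6748 = 0.3252

0.3252


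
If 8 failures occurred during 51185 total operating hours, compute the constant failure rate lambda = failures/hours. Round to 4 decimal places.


failures = 8
total_hours = 51185
lambda = 8 / 51185
lambda = 0.0002

0.0002


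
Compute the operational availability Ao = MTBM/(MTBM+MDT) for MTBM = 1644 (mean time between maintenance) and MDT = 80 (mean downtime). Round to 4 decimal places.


MTBM = 1644
MDT = 80
MTBM + MDT = 1724
Ao = 1644 / 1724
Ao = 0.9536

0.9536


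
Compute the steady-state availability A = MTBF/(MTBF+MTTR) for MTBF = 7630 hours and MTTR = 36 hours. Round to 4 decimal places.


MTBF = 7630
MTTR = 36
MTBF + MTTR = 7666
A = 7630 / 7666
A = 0.9953

0.9953


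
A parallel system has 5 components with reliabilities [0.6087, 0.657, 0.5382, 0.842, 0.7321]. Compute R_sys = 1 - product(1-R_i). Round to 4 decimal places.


Components: [0.6087, 0.657, 0.5382, 0.842, 0.7321]
(1 - 0.6087) = 0.3913, running product = 0.3913
(1 - 0.657) = 0.343, running product = 0.1342
(1 - 0.5382) = 0.4618, running product = 0.062
(1 - 0.842) = 0.158, running product = 0.0098
(1 - 0.7321) = 0.2679, running product = 0.0026
Product of (1-R_i) = 0.0026
R_sys = 1 - 0.0026 = 0.9974

0.9974


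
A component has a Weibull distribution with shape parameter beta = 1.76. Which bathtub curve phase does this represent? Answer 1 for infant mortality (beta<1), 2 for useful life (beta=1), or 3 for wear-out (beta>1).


beta = 1.76
Compare beta to 1:
beta < 1 => infant mortality (phase 1)
beta = 1 => useful life (phase 2)
beta > 1 => wear-out (phase 3)
Since beta = 1.76, this is wear-out (increasing failure rate)
Phase = 3

3


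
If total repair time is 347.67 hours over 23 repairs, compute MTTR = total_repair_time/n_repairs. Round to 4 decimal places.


total_repair_time = 347.67
n_repairs = 23
MTTR = 347.67 / 23
MTTR = 15.1161

15.1161


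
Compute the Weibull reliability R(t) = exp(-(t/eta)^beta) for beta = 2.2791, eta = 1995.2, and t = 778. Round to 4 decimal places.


beta = 2.2791, eta = 1995.2, t = 778
t/eta = 778 / 1995.2 = 0.3899
(t/eta)^beta = 0.3899^2.2791 = 0.1169
R(t) = exp(-0.1169)
R(t) = 0.8897

0.8897


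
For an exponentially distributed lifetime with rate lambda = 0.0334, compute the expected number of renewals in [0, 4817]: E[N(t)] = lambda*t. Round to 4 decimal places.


lambda = 0.0334
t = 4817
E[N(t)] = lambda * t
E[N(t)] = 0.0334 * 4817
E[N(t)] = 160.8878

160.8878


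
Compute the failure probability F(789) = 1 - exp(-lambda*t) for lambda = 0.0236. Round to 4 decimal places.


lambda = 0.0236, t = 789
lambda * t = 18.6204
exp(-18.6204) = 0.0
F(t) = 1 - 0.0
F(t) = 1.0

1.0


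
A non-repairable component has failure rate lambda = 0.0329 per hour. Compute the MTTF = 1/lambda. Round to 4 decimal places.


lambda = 0.0329
MTTF = 1 / 0.0329
MTTF = 30.3951

30.3951


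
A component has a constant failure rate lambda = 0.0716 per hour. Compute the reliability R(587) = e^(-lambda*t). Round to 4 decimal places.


lambda = 0.0716
t = 587
lambda * t = 42.0292
R(t) = e^(-42.0292)
R(t) = 0.0

0.0


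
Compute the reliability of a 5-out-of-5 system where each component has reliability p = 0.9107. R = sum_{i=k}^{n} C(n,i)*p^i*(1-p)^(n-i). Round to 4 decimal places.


k = 5, n = 5, p = 0.9107
i=5: C(5,5)=1 * 0.9107^5 * 0.0893^0 = 0.6264
R = sum of terms = 0.6264

0.6264


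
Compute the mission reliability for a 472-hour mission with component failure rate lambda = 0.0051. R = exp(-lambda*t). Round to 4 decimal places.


lambda = 0.0051
mission_time = 472
lambda * t = 0.0051 * 472 = 2.4072
R = exp(-2.4072)
R = 0.0901

0.0901


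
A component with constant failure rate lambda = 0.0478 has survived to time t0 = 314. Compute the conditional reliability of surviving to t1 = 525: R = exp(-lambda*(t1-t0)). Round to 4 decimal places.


lambda = 0.0478
t0 = 314, t1 = 525
t1 - t0 = 211
lambda * (t1-t0) = 0.0478 * 211 = 10.0858
R = exp(-10.0858)
R = 0.0

0.0


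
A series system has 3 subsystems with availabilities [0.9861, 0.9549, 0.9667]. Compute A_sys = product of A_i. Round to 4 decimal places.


Subsystems: [0.9861, 0.9549, 0.9667]
After subsystem 1 (A=0.9861): product = 0.9861
After subsystem 2 (A=0.9549): product = 0.9416
After subsystem 3 (A=0.9667): product = 0.9103
A_sys = 0.9103

0.9103


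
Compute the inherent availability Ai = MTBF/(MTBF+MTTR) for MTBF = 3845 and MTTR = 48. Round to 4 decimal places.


MTBF = 3845
MTTR = 48
MTBF + MTTR = 3893
Ai = 3845 / 3893
Ai = 0.9877

0.9877


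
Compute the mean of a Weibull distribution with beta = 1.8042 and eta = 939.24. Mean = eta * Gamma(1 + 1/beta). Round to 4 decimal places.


beta = 1.8042, eta = 939.24
1/beta = 0.5543
1 + 1/beta = 1.5543
Gamma(1.5543) = 0.8892
Mean = 939.24 * 0.8892
Mean = 835.1601

835.1601


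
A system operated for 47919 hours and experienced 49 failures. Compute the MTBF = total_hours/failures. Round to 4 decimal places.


total_hours = 47919
failures = 49
MTBF = 47919 / 49
MTBF = 977.9388

977.9388


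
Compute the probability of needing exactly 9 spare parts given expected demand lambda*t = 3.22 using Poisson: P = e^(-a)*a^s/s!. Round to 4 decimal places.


a = 3.22, s = 9
e^(-a) = e^(-3.22) = 0.04
a^s = 3.22^9 = 37213.6994
s! = 362880
P = 0.04 * 37213.6994 / 362880
P = 0.0041

0.0041


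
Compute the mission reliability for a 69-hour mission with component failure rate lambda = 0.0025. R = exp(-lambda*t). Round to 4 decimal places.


lambda = 0.0025
mission_time = 69
lambda * t = 0.0025 * 69 = 0.1725
R = exp(-0.1725)
R = 0.8416

0.8416


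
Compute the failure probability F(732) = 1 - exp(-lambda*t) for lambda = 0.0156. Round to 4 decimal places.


lambda = 0.0156, t = 732
lambda * t = 11.4192
exp(-11.4192) = 0.0
F(t) = 1 - 0.0
F(t) = 1.0

1.0


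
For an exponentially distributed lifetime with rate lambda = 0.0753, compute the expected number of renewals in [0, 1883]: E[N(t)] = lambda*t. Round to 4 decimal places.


lambda = 0.0753
t = 1883
E[N(t)] = lambda * t
E[N(t)] = 0.0753 * 1883
E[N(t)] = 141.7899

141.7899


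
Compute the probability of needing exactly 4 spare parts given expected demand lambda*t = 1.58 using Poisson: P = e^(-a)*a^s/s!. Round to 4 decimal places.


a = 1.58, s = 4
e^(-a) = e^(-1.58) = 0.206
a^s = 1.58^4 = 6.232
s! = 24
P = 0.206 * 6.232 / 24
P = 0.0535

0.0535


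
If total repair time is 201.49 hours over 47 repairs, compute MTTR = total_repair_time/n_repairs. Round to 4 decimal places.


total_repair_time = 201.49
n_repairs = 47
MTTR = 201.49 / 47
MTTR = 4.287

4.287


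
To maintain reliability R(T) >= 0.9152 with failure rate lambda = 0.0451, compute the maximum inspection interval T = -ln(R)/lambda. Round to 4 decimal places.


R_target = 0.9152
lambda = 0.0451
-ln(0.9152) = 0.0886
T = 0.0886 / 0.0451
T = 1.9648

1.9648


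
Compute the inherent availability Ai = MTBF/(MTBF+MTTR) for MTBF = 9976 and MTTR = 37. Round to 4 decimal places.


MTBF = 9976
MTTR = 37
MTBF + MTTR = 10013
Ai = 9976 / 10013
Ai = 0.9963

0.9963


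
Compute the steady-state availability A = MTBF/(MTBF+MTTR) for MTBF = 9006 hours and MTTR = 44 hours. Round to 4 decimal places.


MTBF = 9006
MTTR = 44
MTBF + MTTR = 9050
A = 9006 / 9050
A = 0.9951

0.9951


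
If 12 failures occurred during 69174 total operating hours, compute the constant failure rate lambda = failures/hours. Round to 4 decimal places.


failures = 12
total_hours = 69174
lambda = 12 / 69174
lambda = 0.0002

0.0002


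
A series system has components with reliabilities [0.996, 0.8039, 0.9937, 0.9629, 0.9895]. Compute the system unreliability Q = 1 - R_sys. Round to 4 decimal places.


Components: [0.996, 0.8039, 0.9937, 0.9629, 0.9895]
After component 1: product = 0.996
After component 2: product = 0.8007
After component 3: product = 0.7956
After component 4: product = 0.7661
After component 5: product = 0.7581
R_sys = 0.7581
Q = 1 - 0.7581 = 0.2419

0.2419


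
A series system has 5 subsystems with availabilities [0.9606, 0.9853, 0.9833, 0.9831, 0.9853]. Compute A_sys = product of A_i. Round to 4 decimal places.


Subsystems: [0.9606, 0.9853, 0.9833, 0.9831, 0.9853]
After subsystem 1 (A=0.9606): product = 0.9606
After subsystem 2 (A=0.9853): product = 0.9465
After subsystem 3 (A=0.9833): product = 0.9307
After subsystem 4 (A=0.9831): product = 0.9149
After subsystem 5 (A=0.9853): product = 0.9015
A_sys = 0.9015

0.9015


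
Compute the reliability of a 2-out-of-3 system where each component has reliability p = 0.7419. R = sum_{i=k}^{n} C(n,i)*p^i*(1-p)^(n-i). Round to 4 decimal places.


k = 2, n = 3, p = 0.7419
i=2: C(3,2)=3 * 0.7419^2 * 0.2581^1 = 0.4262
i=3: C(3,3)=1 * 0.7419^3 * 0.2581^0 = 0.4084
R = sum of terms = 0.8345

0.8345


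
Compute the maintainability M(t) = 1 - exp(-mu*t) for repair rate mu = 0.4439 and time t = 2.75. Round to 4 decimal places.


mu = 0.4439, t = 2.75
mu * t = 0.4439 * 2.75 = 1.2207
exp(-1.2207) = 0.295
M(t) = 1 - 0.295
M(t) = 0.705

0.705


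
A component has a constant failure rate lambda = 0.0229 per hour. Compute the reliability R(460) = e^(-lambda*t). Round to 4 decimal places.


lambda = 0.0229
t = 460
lambda * t = 10.534
R(t) = e^(-10.534)
R(t) = 0.0

0.0


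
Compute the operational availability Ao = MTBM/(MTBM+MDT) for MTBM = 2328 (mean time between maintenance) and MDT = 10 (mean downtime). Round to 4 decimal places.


MTBM = 2328
MDT = 10
MTBM + MDT = 2338
Ao = 2328 / 2338
Ao = 0.9957

0.9957


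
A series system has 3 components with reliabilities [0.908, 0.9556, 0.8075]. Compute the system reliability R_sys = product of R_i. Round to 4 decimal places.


Components: [0.908, 0.9556, 0.8075]
After component 1 (R=0.908): product = 0.908
After component 2 (R=0.9556): product = 0.8677
After component 3 (R=0.8075): product = 0.7007
R_sys = 0.7007

0.7007


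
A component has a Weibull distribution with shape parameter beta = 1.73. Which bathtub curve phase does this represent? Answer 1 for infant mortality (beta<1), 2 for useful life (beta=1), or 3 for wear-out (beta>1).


beta = 1.73
Compare beta to 1:
beta < 1 => infant mortality (phase 1)
beta = 1 => useful life (phase 2)
beta > 1 => wear-out (phase 3)
Since beta = 1.73, this is wear-out (increasing failure rate)
Phase = 3

3


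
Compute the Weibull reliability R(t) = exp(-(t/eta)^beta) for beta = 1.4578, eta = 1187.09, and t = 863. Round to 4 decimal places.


beta = 1.4578, eta = 1187.09, t = 863
t/eta = 863 / 1187.09 = 0.727
(t/eta)^beta = 0.727^1.4578 = 0.6283
R(t) = exp(-0.6283)
R(t) = 0.5335

0.5335


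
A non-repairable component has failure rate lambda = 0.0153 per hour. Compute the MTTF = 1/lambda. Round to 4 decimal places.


lambda = 0.0153
MTTF = 1 / 0.0153
MTTF = 65.3595

65.3595


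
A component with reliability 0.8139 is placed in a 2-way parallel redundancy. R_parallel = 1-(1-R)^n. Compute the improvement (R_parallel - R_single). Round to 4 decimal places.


R_single = 0.8139, n = 2
1 - R_single = 0.1861
(1 - R_single)^n = 0.1861^2 = 0.0346
R_parallel = 1 - 0.0346 = 0.9654
Improvement = 0.9654 - 0.8139
Improvement = 0.1515

0.1515


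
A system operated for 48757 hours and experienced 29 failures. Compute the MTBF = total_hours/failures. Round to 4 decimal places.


total_hours = 48757
failures = 29
MTBF = 48757 / 29
MTBF = 1681.2759

1681.2759


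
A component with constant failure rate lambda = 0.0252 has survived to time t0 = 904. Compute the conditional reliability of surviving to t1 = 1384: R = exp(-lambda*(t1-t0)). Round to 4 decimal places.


lambda = 0.0252
t0 = 904, t1 = 1384
t1 - t0 = 480
lambda * (t1-t0) = 0.0252 * 480 = 12.096
R = exp(-12.096)
R = 0.0

0.0


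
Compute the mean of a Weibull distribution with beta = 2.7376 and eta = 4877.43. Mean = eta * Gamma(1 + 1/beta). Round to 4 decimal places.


beta = 2.7376, eta = 4877.43
1/beta = 0.3653
1 + 1/beta = 1.3653
Gamma(1.3653) = 0.8897
Mean = 4877.43 * 0.8897
Mean = 4339.5102

4339.5102


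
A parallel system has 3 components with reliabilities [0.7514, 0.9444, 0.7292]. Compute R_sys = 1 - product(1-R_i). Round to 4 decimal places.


Components: [0.7514, 0.9444, 0.7292]
(1 - 0.7514) = 0.2486, running product = 0.2486
(1 - 0.9444) = 0.0556, running product = 0.0138
(1 - 0.7292) = 0.2708, running product = 0.0037
Product of (1-R_i) = 0.0037
R_sys = 1 - 0.0037 = 0.9963

0.9963


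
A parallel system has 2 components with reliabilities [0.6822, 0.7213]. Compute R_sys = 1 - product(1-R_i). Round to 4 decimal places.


Components: [0.6822, 0.7213]
(1 - 0.6822) = 0.3178, running product = 0.3178
(1 - 0.7213) = 0.2787, running product = 0.0886
Product of (1-R_i) = 0.0886
R_sys = 1 - 0.0886 = 0.9114

0.9114


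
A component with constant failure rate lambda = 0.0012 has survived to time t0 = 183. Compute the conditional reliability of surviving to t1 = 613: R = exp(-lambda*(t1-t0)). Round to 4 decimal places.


lambda = 0.0012
t0 = 183, t1 = 613
t1 - t0 = 430
lambda * (t1-t0) = 0.0012 * 430 = 0.516
R = exp(-0.516)
R = 0.5969

0.5969


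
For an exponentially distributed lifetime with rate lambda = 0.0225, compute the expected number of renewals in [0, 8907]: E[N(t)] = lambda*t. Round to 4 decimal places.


lambda = 0.0225
t = 8907
E[N(t)] = lambda * t
E[N(t)] = 0.0225 * 8907
E[N(t)] = 200.4075

200.4075


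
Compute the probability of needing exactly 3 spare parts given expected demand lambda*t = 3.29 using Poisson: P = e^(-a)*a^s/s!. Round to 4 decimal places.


a = 3.29, s = 3
e^(-a) = e^(-3.29) = 0.0373
a^s = 3.29^3 = 35.6113
s! = 6
P = 0.0373 * 35.6113 / 6
P = 0.2211

0.2211


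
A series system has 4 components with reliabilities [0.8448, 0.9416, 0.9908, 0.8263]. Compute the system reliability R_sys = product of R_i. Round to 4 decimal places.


Components: [0.8448, 0.9416, 0.9908, 0.8263]
After component 1 (R=0.8448): product = 0.8448
After component 2 (R=0.9416): product = 0.7955
After component 3 (R=0.9908): product = 0.7881
After component 4 (R=0.8263): product = 0.6512
R_sys = 0.6512

0.6512


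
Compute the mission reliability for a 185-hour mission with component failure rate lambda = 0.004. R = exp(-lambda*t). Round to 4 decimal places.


lambda = 0.004
mission_time = 185
lambda * t = 0.004 * 185 = 0.74
R = exp(-0.74)
R = 0.4771

0.4771


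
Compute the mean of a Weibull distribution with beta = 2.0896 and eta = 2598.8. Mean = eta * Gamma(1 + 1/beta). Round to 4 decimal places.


beta = 2.0896, eta = 2598.8
1/beta = 0.4786
1 + 1/beta = 1.4786
Gamma(1.4786) = 0.8857
Mean = 2598.8 * 0.8857
Mean = 2301.8231

2301.8231


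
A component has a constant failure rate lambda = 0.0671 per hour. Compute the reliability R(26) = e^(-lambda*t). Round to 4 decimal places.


lambda = 0.0671
t = 26
lambda * t = 1.7446
R(t) = e^(-1.7446)
R(t) = 0.1747

0.1747


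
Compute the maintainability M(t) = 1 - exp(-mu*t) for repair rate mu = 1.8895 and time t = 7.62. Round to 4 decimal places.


mu = 1.8895, t = 7.62
mu * t = 1.8895 * 7.62 = 14.398
exp(-14.398) = 0.0
M(t) = 1 - 0.0
M(t) = 1.0

1.0


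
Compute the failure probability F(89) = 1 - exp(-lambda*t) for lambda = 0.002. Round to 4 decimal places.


lambda = 0.002, t = 89
lambda * t = 0.178
exp(-0.178) = 0.8369
F(t) = 1 - 0.8369
F(t) = 0.1631

0.1631


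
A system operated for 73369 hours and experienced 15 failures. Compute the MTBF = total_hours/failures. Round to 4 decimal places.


total_hours = 73369
failures = 15
MTBF = 73369 / 15
MTBF = 4891.2667

4891.2667


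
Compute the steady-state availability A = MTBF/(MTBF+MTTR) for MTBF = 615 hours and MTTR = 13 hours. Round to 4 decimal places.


MTBF = 615
MTTR = 13
MTBF + MTTR = 628
A = 615 / 628
A = 0.9793

0.9793


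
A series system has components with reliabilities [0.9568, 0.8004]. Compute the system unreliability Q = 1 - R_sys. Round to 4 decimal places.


Components: [0.9568, 0.8004]
After component 1: product = 0.9568
After component 2: product = 0.7658
R_sys = 0.7658
Q = 1 - 0.7658 = 0.2342

0.2342


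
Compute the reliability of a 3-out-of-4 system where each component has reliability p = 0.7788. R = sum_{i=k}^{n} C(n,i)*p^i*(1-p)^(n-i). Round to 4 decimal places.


k = 3, n = 4, p = 0.7788
i=3: C(4,3)=4 * 0.7788^3 * 0.2212^1 = 0.4179
i=4: C(4,4)=1 * 0.7788^4 * 0.2212^0 = 0.3679
R = sum of terms = 0.7858

0.7858


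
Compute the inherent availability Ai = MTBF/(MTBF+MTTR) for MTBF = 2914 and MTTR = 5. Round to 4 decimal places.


MTBF = 2914
MTTR = 5
MTBF + MTTR = 2919
Ai = 2914 / 2919
Ai = 0.9983

0.9983


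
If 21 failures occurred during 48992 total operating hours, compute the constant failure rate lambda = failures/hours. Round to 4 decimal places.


failures = 21
total_hours = 48992
lambda = 21 / 48992
lambda = 0.0004

0.0004


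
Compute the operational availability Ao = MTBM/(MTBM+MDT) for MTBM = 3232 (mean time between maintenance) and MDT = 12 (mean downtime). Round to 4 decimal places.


MTBM = 3232
MDT = 12
MTBM + MDT = 3244
Ao = 3232 / 3244
Ao = 0.9963

0.9963


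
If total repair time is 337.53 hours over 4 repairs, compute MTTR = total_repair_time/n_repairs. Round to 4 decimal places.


total_repair_time = 337.53
n_repairs = 4
MTTR = 337.53 / 4
MTTR = 84.3825

84.3825


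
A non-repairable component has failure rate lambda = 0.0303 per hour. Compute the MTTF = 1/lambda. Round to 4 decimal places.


lambda = 0.0303
MTTF = 1 / 0.0303
MTTF = 33.0033

33.0033


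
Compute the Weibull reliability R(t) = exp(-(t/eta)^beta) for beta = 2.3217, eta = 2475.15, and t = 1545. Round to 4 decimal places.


beta = 2.3217, eta = 2475.15, t = 1545
t/eta = 1545 / 2475.15 = 0.6242
(t/eta)^beta = 0.6242^2.3217 = 0.3348
R(t) = exp(-0.3348)
R(t) = 0.7155

0.7155


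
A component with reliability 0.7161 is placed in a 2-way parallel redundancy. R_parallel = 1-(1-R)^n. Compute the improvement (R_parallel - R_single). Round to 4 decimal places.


R_single = 0.7161, n = 2
1 - R_single = 0.2839
(1 - R_single)^n = 0.2839^2 = 0.0806
R_parallel = 1 - 0.0806 = 0.9194
Improvement = 0.9194 - 0.7161
Improvement = 0.2033

0.2033


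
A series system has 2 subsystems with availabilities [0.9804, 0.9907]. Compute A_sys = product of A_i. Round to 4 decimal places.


Subsystems: [0.9804, 0.9907]
After subsystem 1 (A=0.9804): product = 0.9804
After subsystem 2 (A=0.9907): product = 0.9713
A_sys = 0.9713

0.9713


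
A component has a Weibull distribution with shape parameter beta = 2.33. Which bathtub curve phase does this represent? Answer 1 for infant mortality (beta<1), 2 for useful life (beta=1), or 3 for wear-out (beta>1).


beta = 2.33
Compare beta to 1:
beta < 1 => infant mortality (phase 1)
beta = 1 => useful life (phase 2)
beta > 1 => wear-out (phase 3)
Since beta = 2.33, this is wear-out (increasing failure rate)
Phase = 3

3


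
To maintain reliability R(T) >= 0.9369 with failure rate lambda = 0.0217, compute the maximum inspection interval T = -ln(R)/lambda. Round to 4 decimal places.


R_target = 0.9369
lambda = 0.0217
-ln(0.9369) = 0.0652
T = 0.0652 / 0.0217
T = 3.0036

3.0036


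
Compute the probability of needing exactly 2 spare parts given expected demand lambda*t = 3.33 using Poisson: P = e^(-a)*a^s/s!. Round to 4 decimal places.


a = 3.33, s = 2
e^(-a) = e^(-3.33) = 0.0358
a^s = 3.33^2 = 11.0889
s! = 2
P = 0.0358 * 11.0889 / 2
P = 0.1985

0.1985


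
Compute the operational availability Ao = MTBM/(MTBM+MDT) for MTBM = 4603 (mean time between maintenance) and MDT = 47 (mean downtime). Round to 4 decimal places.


MTBM = 4603
MDT = 47
MTBM + MDT = 4650
Ao = 4603 / 4650
Ao = 0.9899

0.9899


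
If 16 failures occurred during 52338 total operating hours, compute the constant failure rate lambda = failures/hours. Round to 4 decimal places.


failures = 16
total_hours = 52338
lambda = 16 / 52338
lambda = 0.0003

0.0003


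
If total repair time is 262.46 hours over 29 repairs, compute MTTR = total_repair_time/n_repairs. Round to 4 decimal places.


total_repair_time = 262.46
n_repairs = 29
MTTR = 262.46 / 29
MTTR = 9.0503

9.0503


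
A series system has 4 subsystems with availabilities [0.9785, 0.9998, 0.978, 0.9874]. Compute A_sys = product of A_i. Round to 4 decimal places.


Subsystems: [0.9785, 0.9998, 0.978, 0.9874]
After subsystem 1 (A=0.9785): product = 0.9785
After subsystem 2 (A=0.9998): product = 0.9783
After subsystem 3 (A=0.978): product = 0.9568
After subsystem 4 (A=0.9874): product = 0.9447
A_sys = 0.9447

0.9447


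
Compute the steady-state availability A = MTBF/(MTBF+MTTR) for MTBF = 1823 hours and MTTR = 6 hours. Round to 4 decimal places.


MTBF = 1823
MTTR = 6
MTBF + MTTR = 1829
A = 1823 / 1829
A = 0.9967

0.9967


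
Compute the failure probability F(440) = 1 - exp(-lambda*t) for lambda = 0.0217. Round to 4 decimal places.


lambda = 0.0217, t = 440
lambda * t = 9.548
exp(-9.548) = 0.0001
F(t) = 1 - 0.0001
F(t) = 0.9999

0.9999


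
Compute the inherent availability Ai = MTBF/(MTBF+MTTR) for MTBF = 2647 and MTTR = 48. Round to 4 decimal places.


MTBF = 2647
MTTR = 48
MTBF + MTTR = 2695
Ai = 2647 / 2695
Ai = 0.9822

0.9822


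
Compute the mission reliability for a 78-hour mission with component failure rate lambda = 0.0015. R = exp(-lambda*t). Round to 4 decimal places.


lambda = 0.0015
mission_time = 78
lambda * t = 0.0015 * 78 = 0.117
R = exp(-0.117)
R = 0.8896

0.8896


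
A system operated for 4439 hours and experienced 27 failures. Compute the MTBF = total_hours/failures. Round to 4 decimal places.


total_hours = 4439
failures = 27
MTBF = 4439 / 27
MTBF = 164.4074

164.4074


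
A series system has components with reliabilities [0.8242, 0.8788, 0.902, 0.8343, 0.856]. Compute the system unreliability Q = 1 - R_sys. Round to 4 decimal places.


Components: [0.8242, 0.8788, 0.902, 0.8343, 0.856]
After component 1: product = 0.8242
After component 2: product = 0.7243
After component 3: product = 0.6533
After component 4: product = 0.5451
After component 5: product = 0.4666
R_sys = 0.4666
Q = 1 - 0.4666 = 0.5334

0.5334


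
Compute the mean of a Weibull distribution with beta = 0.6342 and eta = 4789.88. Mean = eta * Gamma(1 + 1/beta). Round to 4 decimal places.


beta = 0.6342, eta = 4789.88
1/beta = 1.5768
1 + 1/beta = 2.5768
Gamma(2.5768) = 1.4051
Mean = 4789.88 * 1.4051
Mean = 6730.2454

6730.2454


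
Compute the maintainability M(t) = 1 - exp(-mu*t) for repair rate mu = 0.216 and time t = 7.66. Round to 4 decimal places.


mu = 0.216, t = 7.66
mu * t = 0.216 * 7.66 = 1.6546
exp(-1.6546) = 0.1912
M(t) = 1 - 0.1912
M(t) = 0.8088

0.8088


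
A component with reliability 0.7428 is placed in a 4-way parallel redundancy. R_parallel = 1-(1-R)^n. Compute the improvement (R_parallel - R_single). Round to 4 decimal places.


R_single = 0.7428, n = 4
1 - R_single = 0.2572
(1 - R_single)^n = 0.2572^4 = 0.0044
R_parallel = 1 - 0.0044 = 0.9956
Improvement = 0.9956 - 0.7428
Improvement = 0.2528

0.2528


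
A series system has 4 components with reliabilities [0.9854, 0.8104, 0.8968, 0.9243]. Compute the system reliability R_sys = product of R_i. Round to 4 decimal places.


Components: [0.9854, 0.8104, 0.8968, 0.9243]
After component 1 (R=0.9854): product = 0.9854
After component 2 (R=0.8104): product = 0.7986
After component 3 (R=0.8968): product = 0.7162
After component 4 (R=0.9243): product = 0.6619
R_sys = 0.6619

0.6619


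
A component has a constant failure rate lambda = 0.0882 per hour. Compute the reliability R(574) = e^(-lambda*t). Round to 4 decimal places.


lambda = 0.0882
t = 574
lambda * t = 50.6268
R(t) = e^(-50.6268)
R(t) = 0.0

0.0


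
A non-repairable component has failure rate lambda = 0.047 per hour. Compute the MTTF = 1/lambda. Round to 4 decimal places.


lambda = 0.047
MTTF = 1 / 0.047
MTTF = 21.2766

21.2766


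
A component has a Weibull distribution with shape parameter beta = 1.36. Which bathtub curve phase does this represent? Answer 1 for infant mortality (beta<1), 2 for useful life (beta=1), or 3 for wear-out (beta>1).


beta = 1.36
Compare beta to 1:
beta < 1 => infant mortality (phase 1)
beta = 1 => useful life (phase 2)
beta > 1 => wear-out (phase 3)
Since beta = 1.36, this is wear-out (increasing failure rate)
Phase = 3

3


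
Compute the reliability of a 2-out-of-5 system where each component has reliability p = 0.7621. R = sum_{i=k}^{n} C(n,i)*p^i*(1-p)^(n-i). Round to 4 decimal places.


k = 2, n = 5, p = 0.7621
i=2: C(5,2)=10 * 0.7621^2 * 0.2379^3 = 0.0782
i=3: C(5,3)=10 * 0.7621^3 * 0.2379^2 = 0.2505
i=4: C(5,4)=5 * 0.7621^4 * 0.2379^1 = 0.4012
i=5: C(5,5)=1 * 0.7621^5 * 0.2379^0 = 0.2571
R = sum of terms = 0.987

0.987


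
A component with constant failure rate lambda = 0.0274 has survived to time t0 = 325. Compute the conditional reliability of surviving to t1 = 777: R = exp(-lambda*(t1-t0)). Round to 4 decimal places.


lambda = 0.0274
t0 = 325, t1 = 777
t1 - t0 = 452
lambda * (t1-t0) = 0.0274 * 452 = 12.3848
R = exp(-12.3848)
R = 0.0

0.0


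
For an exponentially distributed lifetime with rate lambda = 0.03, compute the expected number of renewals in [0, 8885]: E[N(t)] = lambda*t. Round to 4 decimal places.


lambda = 0.03
t = 8885
E[N(t)] = lambda * t
E[N(t)] = 0.03 * 8885
E[N(t)] = 266.55

266.55


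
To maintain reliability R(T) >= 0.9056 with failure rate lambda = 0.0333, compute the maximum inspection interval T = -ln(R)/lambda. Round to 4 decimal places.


R_target = 0.9056
lambda = 0.0333
-ln(0.9056) = 0.0992
T = 0.0992 / 0.0333
T = 2.9777

2.9777


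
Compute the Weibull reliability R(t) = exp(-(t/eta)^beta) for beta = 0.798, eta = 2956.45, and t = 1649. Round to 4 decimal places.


beta = 0.798, eta = 2956.45, t = 1649
t/eta = 1649 / 2956.45 = 0.5578
(t/eta)^beta = 0.5578^0.798 = 0.6276
R(t) = exp(-0.6276)
R(t) = 0.5339

0.5339


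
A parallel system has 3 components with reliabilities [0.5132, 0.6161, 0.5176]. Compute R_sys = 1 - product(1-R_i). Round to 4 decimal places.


Components: [0.5132, 0.6161, 0.5176]
(1 - 0.5132) = 0.4868, running product = 0.4868
(1 - 0.6161) = 0.3839, running product = 0.1869
(1 - 0.5176) = 0.4824, running product = 0.0902
Product of (1-R_i) = 0.0902
R_sys = 1 - 0.0902 = 0.9098

0.9098


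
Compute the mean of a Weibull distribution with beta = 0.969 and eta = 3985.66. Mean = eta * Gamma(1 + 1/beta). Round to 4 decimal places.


beta = 0.969, eta = 3985.66
1/beta = 1.032
1 + 1/beta = 2.032
Gamma(2.032) = 1.0139
Mean = 3985.66 * 1.0139
Mean = 4041.2594

4041.2594


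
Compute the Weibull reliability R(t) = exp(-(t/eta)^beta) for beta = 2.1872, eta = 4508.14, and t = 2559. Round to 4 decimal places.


beta = 2.1872, eta = 4508.14, t = 2559
t/eta = 2559 / 4508.14 = 0.5676
(t/eta)^beta = 0.5676^2.1872 = 0.2898
R(t) = exp(-0.2898)
R(t) = 0.7484

0.7484


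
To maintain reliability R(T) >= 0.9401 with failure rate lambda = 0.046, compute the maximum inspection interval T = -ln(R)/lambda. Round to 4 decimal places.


R_target = 0.9401
lambda = 0.046
-ln(0.9401) = 0.0618
T = 0.0618 / 0.046
T = 1.3428

1.3428


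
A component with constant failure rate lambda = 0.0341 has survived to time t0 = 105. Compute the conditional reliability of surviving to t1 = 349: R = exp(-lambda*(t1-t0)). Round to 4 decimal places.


lambda = 0.0341
t0 = 105, t1 = 349
t1 - t0 = 244
lambda * (t1-t0) = 0.0341 * 244 = 8.3204
R = exp(-8.3204)
R = 0.0002

0.0002


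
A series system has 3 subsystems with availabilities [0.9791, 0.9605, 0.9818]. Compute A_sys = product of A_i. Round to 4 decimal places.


Subsystems: [0.9791, 0.9605, 0.9818]
After subsystem 1 (A=0.9791): product = 0.9791
After subsystem 2 (A=0.9605): product = 0.9404
After subsystem 3 (A=0.9818): product = 0.9233
A_sys = 0.9233

0.9233


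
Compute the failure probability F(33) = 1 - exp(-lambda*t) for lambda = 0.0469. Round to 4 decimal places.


lambda = 0.0469, t = 33
lambda * t = 1.5477
exp(-1.5477) = 0.2127
F(t) = 1 - 0.2127
F(t) = 0.7873

0.7873


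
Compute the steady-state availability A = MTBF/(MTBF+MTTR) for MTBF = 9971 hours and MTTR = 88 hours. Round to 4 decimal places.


MTBF = 9971
MTTR = 88
MTBF + MTTR = 10059
A = 9971 / 10059
A = 0.9913

0.9913


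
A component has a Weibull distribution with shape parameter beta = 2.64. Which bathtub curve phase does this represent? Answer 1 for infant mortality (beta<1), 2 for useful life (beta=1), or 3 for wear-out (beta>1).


beta = 2.64
Compare beta to 1:
beta < 1 => infant mortality (phase 1)
beta = 1 => useful life (phase 2)
beta > 1 => wear-out (phase 3)
Since beta = 2.64, this is wear-out (increasing failure rate)
Phase = 3

3


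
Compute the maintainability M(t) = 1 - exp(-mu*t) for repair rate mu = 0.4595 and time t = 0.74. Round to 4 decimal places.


mu = 0.4595, t = 0.74
mu * t = 0.4595 * 0.74 = 0.34
exp(-0.34) = 0.7117
M(t) = 1 - 0.7117
M(t) = 0.2883

0.2883


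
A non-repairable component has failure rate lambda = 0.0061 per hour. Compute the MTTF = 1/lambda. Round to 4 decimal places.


lambda = 0.0061
MTTF = 1 / 0.0061
MTTF = 163.9344

163.9344


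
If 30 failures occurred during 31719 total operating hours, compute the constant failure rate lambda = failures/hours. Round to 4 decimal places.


failures = 30
total_hours = 31719
lambda = 30 / 31719
lambda = 0.0009

0.0009


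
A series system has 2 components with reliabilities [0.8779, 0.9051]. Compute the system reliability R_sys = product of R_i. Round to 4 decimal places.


Components: [0.8779, 0.9051]
After component 1 (R=0.8779): product = 0.8779
After component 2 (R=0.9051): product = 0.7946
R_sys = 0.7946

0.7946


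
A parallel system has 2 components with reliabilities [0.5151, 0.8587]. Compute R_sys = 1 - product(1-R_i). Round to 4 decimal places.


Components: [0.5151, 0.8587]
(1 - 0.5151) = 0.4849, running product = 0.4849
(1 - 0.8587) = 0.1413, running product = 0.0685
Product of (1-R_i) = 0.0685
R_sys = 1 - 0.0685 = 0.9315

0.9315


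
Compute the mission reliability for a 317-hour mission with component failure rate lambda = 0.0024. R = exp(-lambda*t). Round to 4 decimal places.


lambda = 0.0024
mission_time = 317
lambda * t = 0.0024 * 317 = 0.7608
R = exp(-0.7608)
R = 0.4673

0.4673


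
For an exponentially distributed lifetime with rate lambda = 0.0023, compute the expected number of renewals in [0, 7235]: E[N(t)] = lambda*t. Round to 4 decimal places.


lambda = 0.0023
t = 7235
E[N(t)] = lambda * t
E[N(t)] = 0.0023 * 7235
E[N(t)] = 16.6405

16.6405


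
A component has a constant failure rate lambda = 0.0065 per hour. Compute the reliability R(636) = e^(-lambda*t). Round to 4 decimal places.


lambda = 0.0065
t = 636
lambda * t = 4.134
R(t) = e^(-4.134)
R(t) = 0.016

0.016


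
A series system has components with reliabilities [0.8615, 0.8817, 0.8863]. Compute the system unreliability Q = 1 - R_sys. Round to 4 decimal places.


Components: [0.8615, 0.8817, 0.8863]
After component 1: product = 0.8615
After component 2: product = 0.7596
After component 3: product = 0.6732
R_sys = 0.6732
Q = 1 - 0.6732 = 0.3268

0.3268


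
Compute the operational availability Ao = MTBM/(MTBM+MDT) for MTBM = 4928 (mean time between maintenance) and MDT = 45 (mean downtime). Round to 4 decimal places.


MTBM = 4928
MDT = 45
MTBM + MDT = 4973
Ao = 4928 / 4973
Ao = 0.991

0.991


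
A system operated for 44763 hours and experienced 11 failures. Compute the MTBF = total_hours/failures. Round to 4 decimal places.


total_hours = 44763
failures = 11
MTBF = 44763 / 11
MTBF = 4069.3636

4069.3636


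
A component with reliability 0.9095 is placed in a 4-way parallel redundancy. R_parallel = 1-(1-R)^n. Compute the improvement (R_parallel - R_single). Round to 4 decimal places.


R_single = 0.9095, n = 4
1 - R_single = 0.0905
(1 - R_single)^n = 0.0905^4 = 0.0001
R_parallel = 1 - 0.0001 = 0.9999
Improvement = 0.9999 - 0.9095
Improvement = 0.0904

0.0904


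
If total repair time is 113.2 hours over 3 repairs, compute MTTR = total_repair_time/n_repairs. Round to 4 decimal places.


total_repair_time = 113.2
n_repairs = 3
MTTR = 113.2 / 3
MTTR = 37.7333

37.7333


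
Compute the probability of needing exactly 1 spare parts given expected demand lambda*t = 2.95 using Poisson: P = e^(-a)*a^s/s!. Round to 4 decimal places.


a = 2.95, s = 1
e^(-a) = e^(-2.95) = 0.0523
a^s = 2.95^1 = 2.95
s! = 1
P = 0.0523 * 2.95 / 1
P = 0.1544

0.1544


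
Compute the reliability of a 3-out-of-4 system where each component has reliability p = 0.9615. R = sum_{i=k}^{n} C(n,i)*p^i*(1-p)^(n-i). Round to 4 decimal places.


k = 3, n = 4, p = 0.9615
i=3: C(4,3)=4 * 0.9615^3 * 0.0385^1 = 0.1369
i=4: C(4,4)=1 * 0.9615^4 * 0.0385^0 = 0.8547
R = sum of terms = 0.9916

0.9916


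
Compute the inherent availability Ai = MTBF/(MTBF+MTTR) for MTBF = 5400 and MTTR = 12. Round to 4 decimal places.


MTBF = 5400
MTTR = 12
MTBF + MTTR = 5412
Ai = 5400 / 5412
Ai = 0.9978

0.9978


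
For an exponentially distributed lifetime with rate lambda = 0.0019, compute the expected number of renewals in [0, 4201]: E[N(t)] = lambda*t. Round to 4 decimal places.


lambda = 0.0019
t = 4201
E[N(t)] = lambda * t
E[N(t)] = 0.0019 * 4201
E[N(t)] = 7.9819

7.9819


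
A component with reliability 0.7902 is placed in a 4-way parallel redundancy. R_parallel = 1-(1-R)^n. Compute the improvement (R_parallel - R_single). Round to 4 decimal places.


R_single = 0.7902, n = 4
1 - R_single = 0.2098
(1 - R_single)^n = 0.2098^4 = 0.0019
R_parallel = 1 - 0.0019 = 0.9981
Improvement = 0.9981 - 0.7902
Improvement = 0.2079

0.2079


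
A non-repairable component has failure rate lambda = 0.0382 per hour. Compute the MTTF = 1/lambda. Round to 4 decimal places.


lambda = 0.0382
MTTF = 1 / 0.0382
MTTF = 26.178

26.178


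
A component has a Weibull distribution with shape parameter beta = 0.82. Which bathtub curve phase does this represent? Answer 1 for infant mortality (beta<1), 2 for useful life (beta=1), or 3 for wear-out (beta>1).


beta = 0.82
Compare beta to 1:
beta < 1 => infant mortality (phase 1)
beta = 1 => useful life (phase 2)
beta > 1 => wear-out (phase 3)
Since beta = 0.82, this is infant mortality (decreasing failure rate)
Phase = 1

1


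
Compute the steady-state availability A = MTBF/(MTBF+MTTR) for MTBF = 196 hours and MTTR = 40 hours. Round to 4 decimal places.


MTBF = 196
MTTR = 40
MTBF + MTTR = 236
A = 196 / 236
A = 0.8305

0.8305


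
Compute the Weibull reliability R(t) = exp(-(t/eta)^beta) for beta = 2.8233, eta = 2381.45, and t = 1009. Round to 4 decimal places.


beta = 2.8233, eta = 2381.45, t = 1009
t/eta = 1009 / 2381.45 = 0.4237
(t/eta)^beta = 0.4237^2.8233 = 0.0885
R(t) = exp(-0.0885)
R(t) = 0.9153

0.9153


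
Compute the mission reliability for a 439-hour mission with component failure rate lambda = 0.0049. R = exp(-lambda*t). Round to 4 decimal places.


lambda = 0.0049
mission_time = 439
lambda * t = 0.0049 * 439 = 2.1511
R = exp(-2.1511)
R = 0.1164

0.1164


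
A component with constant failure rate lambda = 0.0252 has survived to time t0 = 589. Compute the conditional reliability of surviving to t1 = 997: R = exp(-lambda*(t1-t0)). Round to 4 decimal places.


lambda = 0.0252
t0 = 589, t1 = 997
t1 - t0 = 408
lambda * (t1-t0) = 0.0252 * 408 = 10.2816
R = exp(-10.2816)
R = 0.0

0.0


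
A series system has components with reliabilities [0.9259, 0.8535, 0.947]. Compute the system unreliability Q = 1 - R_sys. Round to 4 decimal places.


Components: [0.9259, 0.8535, 0.947]
After component 1: product = 0.9259
After component 2: product = 0.7903
After component 3: product = 0.7484
R_sys = 0.7484
Q = 1 - 0.7484 = 0.2516

0.2516


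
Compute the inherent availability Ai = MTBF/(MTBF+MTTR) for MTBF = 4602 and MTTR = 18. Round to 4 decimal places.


MTBF = 4602
MTTR = 18
MTBF + MTTR = 4620
Ai = 4602 / 4620
Ai = 0.9961

0.9961
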